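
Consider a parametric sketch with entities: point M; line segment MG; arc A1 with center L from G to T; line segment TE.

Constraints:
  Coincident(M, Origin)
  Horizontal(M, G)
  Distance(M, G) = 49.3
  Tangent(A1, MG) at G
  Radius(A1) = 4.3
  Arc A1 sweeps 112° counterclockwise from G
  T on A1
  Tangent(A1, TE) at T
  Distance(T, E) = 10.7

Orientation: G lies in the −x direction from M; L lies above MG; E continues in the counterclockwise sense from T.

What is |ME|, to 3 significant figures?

51.8

On A1, G sits at bearing -90° from L; a 112° counterclockwise sweep puts T at bearing 22°, so T = L + 4.3·(cos 22°, sin 22°) = (-45.3, 5.91). Tangency of A1 to TE means the radius LT is perpendicular to TE, so TE runs along (−sin 22°, cos 22°); with |TE| = 10.7, E = (-49.3, 15.8). Then |ME| = |E − M| = 51.8.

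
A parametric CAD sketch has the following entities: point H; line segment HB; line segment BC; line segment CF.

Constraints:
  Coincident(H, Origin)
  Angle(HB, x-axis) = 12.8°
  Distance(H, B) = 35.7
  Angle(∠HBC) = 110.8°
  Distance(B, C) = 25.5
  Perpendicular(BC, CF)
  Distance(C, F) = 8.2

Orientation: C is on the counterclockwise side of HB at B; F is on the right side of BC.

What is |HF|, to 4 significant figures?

56.44

H is at the origin; HB runs at 12.8° with length 35.7, so B = 35.7·(cos 12.8°, sin 12.8°) = (34.81, 7.909). ∠HBC = 110.8°, so BC runs at 12.8° + (180° − 110.8°) = 82.00° from the x-axis; with |BC| = 25.5, C = B + 25.5·(cos 82.00°, sin 82.00°) = (38.36, 33.16). The perpendicularity gives CF at right angles to BC; with |CF| = 8.2 on the right of BC, F = C + 8.2·(0.9903, -0.1392) = (46.48, 32.02). Then |HF| = |F − H| = 56.44.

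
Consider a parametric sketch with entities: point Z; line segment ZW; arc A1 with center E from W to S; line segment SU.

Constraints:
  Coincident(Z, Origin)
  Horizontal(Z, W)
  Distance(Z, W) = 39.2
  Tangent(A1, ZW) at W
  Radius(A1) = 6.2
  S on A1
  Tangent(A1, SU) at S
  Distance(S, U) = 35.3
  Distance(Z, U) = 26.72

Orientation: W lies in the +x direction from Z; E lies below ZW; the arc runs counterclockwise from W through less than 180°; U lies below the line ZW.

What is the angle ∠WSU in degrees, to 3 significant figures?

159°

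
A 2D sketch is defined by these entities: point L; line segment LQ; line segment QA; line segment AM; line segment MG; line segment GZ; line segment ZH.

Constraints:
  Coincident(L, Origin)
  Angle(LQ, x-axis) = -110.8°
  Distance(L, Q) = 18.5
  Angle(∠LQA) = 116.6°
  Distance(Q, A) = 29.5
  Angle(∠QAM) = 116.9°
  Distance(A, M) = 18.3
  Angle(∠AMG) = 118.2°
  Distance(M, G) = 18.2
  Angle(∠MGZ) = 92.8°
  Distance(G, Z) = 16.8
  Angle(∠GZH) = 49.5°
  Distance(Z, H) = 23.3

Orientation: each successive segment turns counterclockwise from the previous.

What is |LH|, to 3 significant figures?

43.7

L is at the origin; LQ runs at -110.8° with length 18.5, so Q = (-6.57, -17.3). ∠LQA = 116.6° gives QA at -47.4° from the x-axis; with |QA| = 29.5, A = (13.4, -39.0). ∠QAM = 116.9° gives AM at 15.7° from the x-axis; with |AM| = 18.3, M = (31.0, -34.1). ∠AMG = 118.2° gives MG at 77.5° from the x-axis; with |MG| = 18.2, G = (35.0, -16.3). ∠MGZ = 92.8° gives GZ at 165° from the x-axis; with |GZ| = 16.8, Z = (18.8, -11.9). ∠GZH = 49.5° gives ZH at -64.8° from the x-axis; with |ZH| = 23.3, H = (28.7, -32.9). Then |LH| = |H − L| = 43.7.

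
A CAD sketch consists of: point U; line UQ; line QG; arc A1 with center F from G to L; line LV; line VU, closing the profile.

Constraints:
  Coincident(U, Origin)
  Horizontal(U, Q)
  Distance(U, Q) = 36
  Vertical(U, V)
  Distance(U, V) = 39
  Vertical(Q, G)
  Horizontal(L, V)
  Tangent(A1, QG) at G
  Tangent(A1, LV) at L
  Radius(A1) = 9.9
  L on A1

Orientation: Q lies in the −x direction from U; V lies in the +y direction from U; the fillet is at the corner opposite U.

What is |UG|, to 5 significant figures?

46.290

U is at the origin; U and Q share the same y with |UQ| = 36.0 and Q on the −x side, so Q = (-36.000, 0.0000). U and V share the same x with |UV| = 39.0 and V on the +y side, so V = (0.0000, 39.000). The virtual corner opposite U is at (-36.000, 39.000). Since A1 is tangent to QG there, FG ⟂ QG and since A1 is tangent to LV there, FL ⟂ LV, with radius 9.9, so the center F sits 9.9 in from both sides at F = (-26.100, 29.100). That places the tangent points at G = (-36.000, 29.100) on QG and L = (-26.100, 39.000) on LV. Then |UG| = |G − U| = 46.290.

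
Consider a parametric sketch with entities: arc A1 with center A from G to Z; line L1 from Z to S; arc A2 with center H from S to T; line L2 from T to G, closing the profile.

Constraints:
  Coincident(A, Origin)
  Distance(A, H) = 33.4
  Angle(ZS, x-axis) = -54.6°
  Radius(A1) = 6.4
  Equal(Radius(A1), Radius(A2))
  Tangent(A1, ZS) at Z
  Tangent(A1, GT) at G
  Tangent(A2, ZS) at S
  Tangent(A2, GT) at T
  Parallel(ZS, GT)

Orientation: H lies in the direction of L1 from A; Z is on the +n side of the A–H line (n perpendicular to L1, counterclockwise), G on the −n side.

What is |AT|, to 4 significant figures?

34.01

Tangency of A1 to both parallel lines with radius 6.4 puts Z and G at A ± 6.4·n: Z = (5.217, 3.707), G = (-5.217, -3.707). Equal radii place S and T the same way about H: S = H + 6.4·n = (24.56, -23.52), T = H − 6.4·n = (14.13, -30.93). Then |AT| = |T − A| = 34.01.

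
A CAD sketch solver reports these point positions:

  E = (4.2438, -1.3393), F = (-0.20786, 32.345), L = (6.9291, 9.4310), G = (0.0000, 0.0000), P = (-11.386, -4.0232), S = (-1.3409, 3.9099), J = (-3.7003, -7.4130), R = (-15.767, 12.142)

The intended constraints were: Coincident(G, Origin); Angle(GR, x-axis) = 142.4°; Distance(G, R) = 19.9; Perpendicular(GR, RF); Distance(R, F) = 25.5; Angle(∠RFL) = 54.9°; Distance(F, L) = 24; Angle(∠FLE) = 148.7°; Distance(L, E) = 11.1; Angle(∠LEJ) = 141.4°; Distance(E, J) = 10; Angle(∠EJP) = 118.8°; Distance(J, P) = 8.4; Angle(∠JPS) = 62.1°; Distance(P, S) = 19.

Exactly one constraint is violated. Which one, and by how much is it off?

Distance(P, S) = 19 — off by 6.20.

G = (0.00, 0.00) ✓; GR at 142.4° ✓; |GR| = 19.90 ✓; ∠(GR, RF) = 90.00° ✓; |RF| = 25.50 ✓; ∠RFL = 54.90° ✓; |FL| = 24.00 ✓; ∠FLE = 148.7° ✓; |LE| = 11.10 ✓; ∠LEJ = 141.4° ✓; |EJ| = 10.00 ✓; ∠EJP = 118.8° ✓; |JP| = 8.400 ✓; ∠JPS = 62.10° ✓; |PS| = 12.80 ✗.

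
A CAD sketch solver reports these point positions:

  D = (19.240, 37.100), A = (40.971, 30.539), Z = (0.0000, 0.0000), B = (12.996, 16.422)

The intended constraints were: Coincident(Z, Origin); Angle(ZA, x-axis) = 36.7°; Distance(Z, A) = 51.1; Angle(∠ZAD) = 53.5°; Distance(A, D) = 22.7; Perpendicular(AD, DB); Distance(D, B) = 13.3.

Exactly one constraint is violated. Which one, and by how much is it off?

Distance(D, B) = 13.3 — off by 8.30.

Z = (0.00, 0.00) ✓; ZA at 36.70° ✓; |ZA| = 51.10 ✓; ∠ZAD = 53.50° ✓; |AD| = 22.70 ✓; ∠(AD, DB) = 90.00° ✓; |DB| = 21.60 ✗.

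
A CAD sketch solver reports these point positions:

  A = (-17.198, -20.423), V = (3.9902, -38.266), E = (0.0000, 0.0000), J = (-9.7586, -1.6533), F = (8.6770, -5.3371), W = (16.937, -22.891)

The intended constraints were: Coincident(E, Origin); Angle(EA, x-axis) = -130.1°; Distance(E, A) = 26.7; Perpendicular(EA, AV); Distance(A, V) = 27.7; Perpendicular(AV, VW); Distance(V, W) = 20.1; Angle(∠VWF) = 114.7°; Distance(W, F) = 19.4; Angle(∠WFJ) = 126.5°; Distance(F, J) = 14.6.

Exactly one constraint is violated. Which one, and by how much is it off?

Distance(F, J) = 14.6 — off by 4.20.

E = (0.00, 0.00) ✓; EA at -130.1° ✓; |EA| = 26.70 ✓; ∠(EA, AV) = 90.00° ✓; |AV| = 27.70 ✓; ∠(AV, VW) = 90.00° ✓; |VW| = 20.10 ✓; ∠VWF = 114.7° ✓; |WF| = 19.40 ✓; ∠WFJ = 126.5° ✓; |FJ| = 18.80 ✗.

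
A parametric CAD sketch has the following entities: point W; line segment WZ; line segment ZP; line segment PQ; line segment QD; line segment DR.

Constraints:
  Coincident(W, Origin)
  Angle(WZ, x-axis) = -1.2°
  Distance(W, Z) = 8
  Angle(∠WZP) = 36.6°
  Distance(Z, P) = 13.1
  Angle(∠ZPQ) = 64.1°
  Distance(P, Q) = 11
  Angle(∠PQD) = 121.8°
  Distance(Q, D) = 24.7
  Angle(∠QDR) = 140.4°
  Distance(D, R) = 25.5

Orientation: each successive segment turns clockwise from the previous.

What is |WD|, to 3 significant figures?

24.0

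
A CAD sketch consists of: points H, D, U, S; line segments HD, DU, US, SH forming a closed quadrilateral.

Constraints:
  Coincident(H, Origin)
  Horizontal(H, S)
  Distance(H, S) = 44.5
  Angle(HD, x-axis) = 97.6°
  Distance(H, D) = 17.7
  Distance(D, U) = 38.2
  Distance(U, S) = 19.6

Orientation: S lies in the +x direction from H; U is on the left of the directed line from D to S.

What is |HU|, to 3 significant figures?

39.9

H is at the origin; HS is horizontal with |HS| = 44.5 and S in +x, so S = (44.5, 0). HD runs at 97.6° with |HD| = 17.7, so D = (-2.34, 17.5). U is determined by |DU| = 38.2 and |US| = 19.6 together: it lies at the intersection of circle(D, 38.2) and circle(S, 19.6). With |DS| = 50.0, the foot of the radical line on DS is 35.8 from D and the perpendicular offset is √(38.2² − 35.8²) = 13.4. Taking the left-of-DS solution: U = (35.9, 17.6).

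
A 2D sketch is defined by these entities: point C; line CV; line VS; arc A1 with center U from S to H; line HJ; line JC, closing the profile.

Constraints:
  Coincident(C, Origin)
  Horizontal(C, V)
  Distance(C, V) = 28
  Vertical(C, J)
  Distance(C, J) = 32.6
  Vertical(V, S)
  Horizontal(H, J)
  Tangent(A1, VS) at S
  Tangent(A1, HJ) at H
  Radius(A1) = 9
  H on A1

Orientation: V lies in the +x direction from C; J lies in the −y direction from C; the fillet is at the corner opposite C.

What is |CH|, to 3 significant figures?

37.7

The virtual corner opposite C is at (28.0, -32.6). A1 meets VS tangentially, so US is at right angles to VS and the tangent condition forces UH to be normal to HJ, with radius 9.0, so the center U sits 9.0 in from both sides at U = (19.0, -23.6). That places the tangent points at S = (28.0, -23.6) on VS and H = (19.0, -32.6) on HJ. Then |CH| = |H − C| = 37.7.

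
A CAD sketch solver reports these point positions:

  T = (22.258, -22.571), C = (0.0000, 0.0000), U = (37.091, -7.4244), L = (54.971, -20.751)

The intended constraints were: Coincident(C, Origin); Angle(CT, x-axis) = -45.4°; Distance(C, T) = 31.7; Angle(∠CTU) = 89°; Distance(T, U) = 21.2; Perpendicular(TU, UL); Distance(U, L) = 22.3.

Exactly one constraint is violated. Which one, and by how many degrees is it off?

Perpendicular(TU, UL) — off by 7.70°.

C = (0.00, 0.00) ✓; CT at -45.40° ✓; |CT| = 31.70 ✓; ∠CTU = 89.00° ✓; |TU| = 21.20 ✓; ∠(TU, UL) = 82.30° ✗; |UL| = 22.30 ✓.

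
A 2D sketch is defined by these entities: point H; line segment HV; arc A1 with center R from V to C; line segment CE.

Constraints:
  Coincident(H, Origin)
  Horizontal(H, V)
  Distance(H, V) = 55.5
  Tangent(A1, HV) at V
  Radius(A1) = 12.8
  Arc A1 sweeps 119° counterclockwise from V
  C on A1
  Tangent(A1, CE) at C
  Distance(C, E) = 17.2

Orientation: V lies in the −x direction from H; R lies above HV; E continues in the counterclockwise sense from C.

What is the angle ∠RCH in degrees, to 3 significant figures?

128°

H is at the origin; H and V share the same y with |HV| = 55.5 and V on the −x side, so V = (-55.5, 0.00). Tangency of A1 to HV means the radius RV is perpendicular to HV, so R = V + (0, 12.8) = (-55.5, 12.8). On A1, V sits at bearing -90° from R; a 119° counterclockwise sweep puts C at bearing 29°, so C = R + 12.8·(cos 29°, sin 29°) = (-44.3, 19.0). Then cos ∠RCH = CR·CH / (|CR||CH|), giving 128°.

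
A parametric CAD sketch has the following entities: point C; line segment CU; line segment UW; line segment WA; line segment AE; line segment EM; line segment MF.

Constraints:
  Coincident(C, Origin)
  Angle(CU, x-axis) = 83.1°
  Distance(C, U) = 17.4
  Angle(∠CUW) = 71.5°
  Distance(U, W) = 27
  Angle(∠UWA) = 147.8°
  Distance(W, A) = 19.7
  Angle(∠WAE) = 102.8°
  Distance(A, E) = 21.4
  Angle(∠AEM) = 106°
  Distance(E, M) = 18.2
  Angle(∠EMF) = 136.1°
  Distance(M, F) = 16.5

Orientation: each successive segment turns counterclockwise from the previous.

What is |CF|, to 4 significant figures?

1.946

C is at the origin; CU runs at 83.1° with length 17.4, so U = (2.090, 17.27). ∠CUW = 71.5° gives UW at -168.4° from the x-axis; with |UW| = 27.0, W = (-24.36, 11.84). ∠UWA = 147.8° gives WA at -136.2° from the x-axis; with |WA| = 19.7, A = (-38.58, -1.790). ∠WAE = 102.8° gives AE at -59.00° from the x-axis; with |AE| = 21.4, E = (-27.56, -20.13). ∠AEM = 106.0° gives EM at 15.00° from the x-axis; with |EM| = 18.2, M = (-9.975, -15.42). ∠EMF = 136.1° gives MF at 58.90° from the x-axis; with |MF| = 16.5, F = (-1.452, -1.295). Then |CF| = |F − C| = 1.946.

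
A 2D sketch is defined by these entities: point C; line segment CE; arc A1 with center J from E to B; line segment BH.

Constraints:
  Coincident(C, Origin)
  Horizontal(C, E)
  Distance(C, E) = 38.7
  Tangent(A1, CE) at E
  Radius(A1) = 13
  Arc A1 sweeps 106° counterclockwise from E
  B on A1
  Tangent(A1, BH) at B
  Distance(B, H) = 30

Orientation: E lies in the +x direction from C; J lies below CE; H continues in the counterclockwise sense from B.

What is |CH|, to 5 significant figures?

57.021

C is at the origin; C and E share the same y with |CE| = 38.7 and E on the +x side, so E = (38.700, 0.0000). Tangency of A1 to CE means the radius JE is perpendicular to CE, so J = E + (0, -13) = (38.700, -13.000). On A1, E sits at bearing 90° from J; a 106° counterclockwise sweep puts B at bearing 196°, so B = J + 13.0·(cos 196°, sin 196°) = (26.204, -16.583). Since A1 is tangent to BH there, JB ⟂ BH, so BH runs along (−sin 196°, cos 196°); with |BH| = 30.0, H = (34.473, -45.421). Then |CH| = |H − C| = 57.021.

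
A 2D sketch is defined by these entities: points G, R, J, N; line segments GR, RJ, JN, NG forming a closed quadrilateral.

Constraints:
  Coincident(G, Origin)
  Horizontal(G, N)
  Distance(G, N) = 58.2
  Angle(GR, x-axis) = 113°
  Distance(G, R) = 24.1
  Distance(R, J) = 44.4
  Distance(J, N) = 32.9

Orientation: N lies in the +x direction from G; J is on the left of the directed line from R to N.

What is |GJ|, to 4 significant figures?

42.02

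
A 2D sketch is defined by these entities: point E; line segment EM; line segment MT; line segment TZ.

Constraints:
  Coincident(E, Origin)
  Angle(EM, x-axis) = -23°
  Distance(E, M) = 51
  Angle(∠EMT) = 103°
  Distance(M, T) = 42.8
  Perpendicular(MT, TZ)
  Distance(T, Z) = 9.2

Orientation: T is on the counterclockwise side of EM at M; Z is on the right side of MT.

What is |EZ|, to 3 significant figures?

80.1

E is at the origin; EM runs at -23.0° with length 51.0, so M = 51.0·(cos -23.0°, sin -23.0°) = (46.9, -19.9). ∠EMT = 103.0°, so MT runs at -23.0° + (180° − 103.0°) = 54.0° from the x-axis; with |MT| = 42.8, T = M + 42.8·(cos 54.0°, sin 54.0°) = (72.1, 14.7). MT is perpendicular to TZ; with |TZ| = 9.2 on the right of MT, Z = T + 9.2·(0.809, -0.588) = (79.5, 9.29). Then |EZ| = |Z − E| = 80.1.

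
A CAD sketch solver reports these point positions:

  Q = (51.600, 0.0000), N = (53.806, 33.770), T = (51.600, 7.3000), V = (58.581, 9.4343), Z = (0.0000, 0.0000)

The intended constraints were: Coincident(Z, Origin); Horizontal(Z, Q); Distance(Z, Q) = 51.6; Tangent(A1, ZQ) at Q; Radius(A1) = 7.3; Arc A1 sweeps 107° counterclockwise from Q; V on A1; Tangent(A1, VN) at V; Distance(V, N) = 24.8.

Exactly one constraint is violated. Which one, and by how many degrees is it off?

Tangent(A1, VN) at V — off by 5.90°.

Z = (0.00, 0.00) ✓; Z.y = 0.00, Q.y = 0.00 ✓; |ZQ| = 51.60 ✓; ∠(TQ, QZ) = 90.00° ✓; |TQ| = 7.300 ✓; bearing(T→V) − bearing(T→Q) = 107.0° ✓; |TV| = 7.300 ✓; ∠(TV, VN) = 95.90° ✗; |VN| = 24.80 ✓.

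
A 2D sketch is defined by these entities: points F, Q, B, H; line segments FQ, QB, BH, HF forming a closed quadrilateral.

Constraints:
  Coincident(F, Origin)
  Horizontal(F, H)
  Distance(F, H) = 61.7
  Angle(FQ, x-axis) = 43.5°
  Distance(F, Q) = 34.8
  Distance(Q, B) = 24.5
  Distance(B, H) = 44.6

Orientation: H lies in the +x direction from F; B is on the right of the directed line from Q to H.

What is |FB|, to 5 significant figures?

17.129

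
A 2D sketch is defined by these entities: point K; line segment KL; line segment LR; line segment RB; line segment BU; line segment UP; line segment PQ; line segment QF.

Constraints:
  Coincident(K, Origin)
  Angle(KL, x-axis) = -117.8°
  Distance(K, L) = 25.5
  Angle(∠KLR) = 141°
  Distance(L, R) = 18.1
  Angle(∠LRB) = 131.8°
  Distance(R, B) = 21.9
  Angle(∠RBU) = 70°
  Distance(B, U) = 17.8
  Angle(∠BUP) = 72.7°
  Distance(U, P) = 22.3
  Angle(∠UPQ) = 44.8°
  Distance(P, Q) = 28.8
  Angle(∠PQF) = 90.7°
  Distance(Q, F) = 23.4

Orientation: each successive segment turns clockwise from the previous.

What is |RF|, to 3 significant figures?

37.5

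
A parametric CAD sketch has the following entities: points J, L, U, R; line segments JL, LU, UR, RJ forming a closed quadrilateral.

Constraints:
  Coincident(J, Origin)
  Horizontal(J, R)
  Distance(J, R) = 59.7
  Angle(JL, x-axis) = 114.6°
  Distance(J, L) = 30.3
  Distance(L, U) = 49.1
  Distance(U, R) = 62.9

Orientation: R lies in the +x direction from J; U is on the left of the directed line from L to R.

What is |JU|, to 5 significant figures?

61.502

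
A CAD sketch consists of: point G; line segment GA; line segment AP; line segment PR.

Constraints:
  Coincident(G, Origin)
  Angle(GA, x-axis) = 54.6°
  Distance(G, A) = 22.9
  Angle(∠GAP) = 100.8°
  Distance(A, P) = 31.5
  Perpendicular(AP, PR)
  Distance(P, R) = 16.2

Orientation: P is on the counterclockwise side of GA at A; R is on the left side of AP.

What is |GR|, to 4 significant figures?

36.34

G is at the origin; GA runs at 54.6° with length 22.9, so A = 22.9·(cos 54.6°, sin 54.6°) = (13.27, 18.67). ∠GAP = 100.8°, so AP runs at 54.6° + (180° − 100.8°) = 133.8° from the x-axis; with |AP| = 31.5, P = A + 31.5·(cos 133.8°, sin 133.8°) = (-8.537, 41.40). AP is perpendicular to PR; with |PR| = 16.2 on the left of AP, R = P + 16.2·(-0.7218, -0.6921) = (-20.23, 30.19). Then |GR| = |R − G| = 36.34.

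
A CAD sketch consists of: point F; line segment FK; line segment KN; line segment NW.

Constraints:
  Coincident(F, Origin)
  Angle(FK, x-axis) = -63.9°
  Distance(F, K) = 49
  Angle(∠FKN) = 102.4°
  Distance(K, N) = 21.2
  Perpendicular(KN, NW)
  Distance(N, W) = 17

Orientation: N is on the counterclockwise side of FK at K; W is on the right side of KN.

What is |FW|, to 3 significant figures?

72.2

∠FKN = 102.4°, so KN runs at -63.9° + (180° − 102.4°) = 13.7° from the x-axis; with |KN| = 21.2, N = K + 21.2·(cos 13.7°, sin 13.7°) = (42.2, -39.0). KN is perpendicular to NW; with |NW| = 17.0 on the right of KN, W = N + 17.0·(0.237, -0.972) = (46.2, -55.5). Then |FW| = |W − F| = 72.2.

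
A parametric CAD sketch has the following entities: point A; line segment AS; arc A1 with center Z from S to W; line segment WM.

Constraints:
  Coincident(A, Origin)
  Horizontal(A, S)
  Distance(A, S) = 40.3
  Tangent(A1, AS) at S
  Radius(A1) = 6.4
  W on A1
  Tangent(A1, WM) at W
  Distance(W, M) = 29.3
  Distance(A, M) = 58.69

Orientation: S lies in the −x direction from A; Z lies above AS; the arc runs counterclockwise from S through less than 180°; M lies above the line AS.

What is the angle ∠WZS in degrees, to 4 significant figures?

114.4°

A is at the origin; A and S share the same y with |AS| = 40.3 and S on the −x side, so S = (-40.30, 0.000). Since A1 is tangent to AS there, ZS ⟂ AS, so Z = S + (0, 6.4) = (-40.30, 6.400). Since ZW ⟂ WM (tangency), |ZM| = √(6.4² + 29.3²) = 29.99 regardless of where W sits on A1. So M lies on both circle(A, 58.69) and circle(Z, 29.99); the above-AS intersection is M = (-46.56, 35.73). W is the foot of the tangent from M: W = (-34.47, 9.041).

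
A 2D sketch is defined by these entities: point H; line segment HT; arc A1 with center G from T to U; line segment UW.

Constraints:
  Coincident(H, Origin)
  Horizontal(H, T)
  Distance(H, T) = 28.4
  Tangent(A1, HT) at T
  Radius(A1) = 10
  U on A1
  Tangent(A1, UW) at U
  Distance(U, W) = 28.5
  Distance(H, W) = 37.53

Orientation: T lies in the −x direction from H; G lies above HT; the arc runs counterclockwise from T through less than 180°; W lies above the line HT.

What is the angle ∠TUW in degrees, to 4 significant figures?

141.6°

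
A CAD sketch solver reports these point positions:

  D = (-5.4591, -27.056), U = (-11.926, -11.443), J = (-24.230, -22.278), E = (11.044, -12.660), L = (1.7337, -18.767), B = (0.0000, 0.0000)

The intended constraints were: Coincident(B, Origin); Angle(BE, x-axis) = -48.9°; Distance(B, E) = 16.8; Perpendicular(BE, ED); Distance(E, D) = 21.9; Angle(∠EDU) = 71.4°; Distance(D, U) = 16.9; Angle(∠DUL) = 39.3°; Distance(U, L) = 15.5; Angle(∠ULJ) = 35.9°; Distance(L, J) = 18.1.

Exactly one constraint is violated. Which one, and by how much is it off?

Distance(L, J) = 18.1 — off by 8.10.

B = (0.00, 0.00) ✓; BE at -48.90° ✓; |BE| = 16.80 ✓; ∠(BE, ED) = 90.00° ✓; |ED| = 21.90 ✓; ∠EDU = 71.40° ✓; |DU| = 16.90 ✓; ∠DUL = 39.30° ✓; |UL| = 15.50 ✓; ∠ULJ = 35.90° ✓; |LJ| = 26.20 ✗.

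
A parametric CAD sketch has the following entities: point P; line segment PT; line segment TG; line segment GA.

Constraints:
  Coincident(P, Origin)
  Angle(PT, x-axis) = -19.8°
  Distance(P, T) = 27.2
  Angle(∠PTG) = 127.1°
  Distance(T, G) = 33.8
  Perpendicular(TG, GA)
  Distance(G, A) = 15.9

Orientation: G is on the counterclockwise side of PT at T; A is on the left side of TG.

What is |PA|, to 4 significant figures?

50.54

P is at the origin; PT runs at -19.8° with length 27.2, so T = 27.2·(cos -19.8°, sin -19.8°) = (25.59, -9.214). ∠PTG = 127.1°, so TG runs at -19.8° + (180° − 127.1°) = 33.10° from the x-axis; with |TG| = 33.8, G = T + 33.8·(cos 33.10°, sin 33.10°) = (53.91, 9.245). TG is perpendicular to GA; with |GA| = 15.9 on the left of TG, A = G + 15.9·(-0.5461, 0.8377) = (45.22, 22.56). Then |PA| = |A − P| = 50.54.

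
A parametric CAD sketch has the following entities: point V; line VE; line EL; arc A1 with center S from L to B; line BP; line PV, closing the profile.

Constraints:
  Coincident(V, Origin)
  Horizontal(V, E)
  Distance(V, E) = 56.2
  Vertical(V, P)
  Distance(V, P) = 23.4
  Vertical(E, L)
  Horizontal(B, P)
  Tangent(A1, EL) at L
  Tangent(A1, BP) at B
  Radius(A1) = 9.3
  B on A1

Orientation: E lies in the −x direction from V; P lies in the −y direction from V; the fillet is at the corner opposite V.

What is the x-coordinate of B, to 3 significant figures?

-46.9

V is at the origin; V and E share the same y with |VE| = 56.2 and E on the −x side, so E = (-56.2, 0.00). VP is vertical with |VP| = 23.4 and P on the −y side, so P = (0.00, -23.4). The virtual corner opposite V is at (-56.2, -23.4). Tangency of A1 to EL means the radius SL is perpendicular to EL and the tangent condition forces SB to be normal to BP, with radius 9.3, so the center S sits 9.3 in from both sides at S = (-46.9, -14.1). That places the tangent points at L = (-56.2, -14.1) on EL and B = (-46.9, -23.4) on BP. So B.x = -46.9.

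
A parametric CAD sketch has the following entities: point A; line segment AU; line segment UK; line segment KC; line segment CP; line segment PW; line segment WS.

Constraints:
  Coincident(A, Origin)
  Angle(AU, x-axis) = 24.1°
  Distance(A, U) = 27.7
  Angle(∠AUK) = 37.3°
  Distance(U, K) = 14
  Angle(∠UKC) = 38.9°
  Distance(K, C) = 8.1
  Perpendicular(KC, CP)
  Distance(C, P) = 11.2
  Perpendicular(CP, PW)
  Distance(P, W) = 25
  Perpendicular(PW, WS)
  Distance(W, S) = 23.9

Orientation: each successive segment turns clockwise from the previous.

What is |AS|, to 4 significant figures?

21.87

The perpendicularity gives PW at right angles to CP, so PW runs at -79.70°; with |PW| = 25.0, W = (32.63, -15.61). The perpendicularity gives WS at right angles to PW, so WS runs at -169.7°; with |WS| = 23.9, S = (9.110, -19.88). Then |AS| = |S − A| = 21.87.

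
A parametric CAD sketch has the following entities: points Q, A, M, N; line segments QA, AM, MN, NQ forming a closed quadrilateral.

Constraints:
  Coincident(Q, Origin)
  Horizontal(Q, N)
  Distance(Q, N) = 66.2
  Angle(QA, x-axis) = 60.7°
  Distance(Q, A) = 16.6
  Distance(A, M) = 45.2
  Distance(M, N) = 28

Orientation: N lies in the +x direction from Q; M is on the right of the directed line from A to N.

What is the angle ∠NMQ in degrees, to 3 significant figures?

129°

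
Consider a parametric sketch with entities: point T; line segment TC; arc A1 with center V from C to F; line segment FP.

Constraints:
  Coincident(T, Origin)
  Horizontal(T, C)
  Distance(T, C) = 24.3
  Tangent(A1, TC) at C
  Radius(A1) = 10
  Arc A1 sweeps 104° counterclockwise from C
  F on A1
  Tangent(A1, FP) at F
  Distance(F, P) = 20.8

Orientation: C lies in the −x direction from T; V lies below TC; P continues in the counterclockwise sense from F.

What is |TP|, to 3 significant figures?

43.6

On A1, C sits at bearing 90° from V; a 104° counterclockwise sweep puts F at bearing 194°, so F = V + 10.0·(cos 194°, sin 194°) = (-34.0, -12.4). The tangent condition forces VF to be normal to FP, so FP runs along (−sin 194°, cos 194°); with |FP| = 20.8, P = (-29.0, -32.6). Then |TP| = |P − T| = 43.6.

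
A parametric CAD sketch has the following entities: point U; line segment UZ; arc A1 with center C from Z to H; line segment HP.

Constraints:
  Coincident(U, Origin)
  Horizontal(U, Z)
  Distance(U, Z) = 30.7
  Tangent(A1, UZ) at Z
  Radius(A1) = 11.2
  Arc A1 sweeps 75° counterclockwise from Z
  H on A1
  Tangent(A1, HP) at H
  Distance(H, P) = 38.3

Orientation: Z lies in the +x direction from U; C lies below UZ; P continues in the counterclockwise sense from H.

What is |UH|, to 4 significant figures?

21.55

U is at the origin; U and Z share the same y with |UZ| = 30.7 and Z on the +x side, so Z = (30.70, 0.000). The tangent condition forces CZ to be normal to UZ, so C = Z + (0, -11.2) = (30.70, -11.20). On A1, Z sits at bearing 90° from C; a 75° counterclockwise sweep puts H at bearing 165°, so H = C + 11.2·(cos 165°, sin 165°) = (19.88, -8.301). Then |UH| = |H − U| = 21.55.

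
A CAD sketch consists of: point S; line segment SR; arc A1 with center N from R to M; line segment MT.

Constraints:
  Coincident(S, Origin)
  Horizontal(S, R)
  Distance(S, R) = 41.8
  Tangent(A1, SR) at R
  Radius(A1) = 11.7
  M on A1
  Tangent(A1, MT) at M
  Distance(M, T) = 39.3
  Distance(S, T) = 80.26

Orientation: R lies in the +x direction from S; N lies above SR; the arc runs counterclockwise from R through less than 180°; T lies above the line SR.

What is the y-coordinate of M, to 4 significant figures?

7.377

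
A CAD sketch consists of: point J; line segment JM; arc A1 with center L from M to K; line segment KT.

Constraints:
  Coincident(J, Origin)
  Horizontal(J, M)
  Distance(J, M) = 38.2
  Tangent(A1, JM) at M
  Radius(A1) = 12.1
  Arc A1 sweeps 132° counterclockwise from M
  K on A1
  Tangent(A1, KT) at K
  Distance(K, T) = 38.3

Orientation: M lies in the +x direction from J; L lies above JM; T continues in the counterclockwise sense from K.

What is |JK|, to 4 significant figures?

51.33

J is at the origin; JM is horizontal with |JM| = 38.2 and M on the +x side, so M = (38.20, 0.000). Tangency of A1 to JM means the radius LM is perpendicular to JM, so L = M + (0, 12.1) = (38.20, 12.10). On A1, M sits at bearing -90° from L; a 132° counterclockwise sweep puts K at bearing 42°, so K = L + 12.1·(cos 42°, sin 42°) = (47.19, 20.20). Then |JK| = |K − J| = 51.33.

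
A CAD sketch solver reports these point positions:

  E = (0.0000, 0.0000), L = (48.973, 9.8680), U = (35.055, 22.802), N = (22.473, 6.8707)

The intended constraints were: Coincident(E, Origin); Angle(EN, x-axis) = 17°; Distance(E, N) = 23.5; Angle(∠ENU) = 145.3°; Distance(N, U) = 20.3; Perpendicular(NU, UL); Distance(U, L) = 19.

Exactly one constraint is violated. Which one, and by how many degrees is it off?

Perpendicular(NU, UL) — off by 4.60°.

E = (0.00, 0.00) ✓; EN at 17.00° ✓; |EN| = 23.50 ✓; ∠ENU = 145.3° ✓; |NU| = 20.30 ✓; ∠(NU, UL) = 94.60° ✗; |UL| = 19.00 ✓.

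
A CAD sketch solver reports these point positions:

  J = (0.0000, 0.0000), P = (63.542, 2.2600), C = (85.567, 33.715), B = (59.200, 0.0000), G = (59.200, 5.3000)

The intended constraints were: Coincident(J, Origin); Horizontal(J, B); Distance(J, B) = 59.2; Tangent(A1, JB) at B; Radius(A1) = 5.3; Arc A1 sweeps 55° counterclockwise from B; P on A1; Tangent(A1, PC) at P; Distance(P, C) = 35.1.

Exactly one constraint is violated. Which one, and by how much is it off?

Distance(P, C) = 35.1 — off by 3.30.

J = (0.00, 0.00) ✓; J.y = 0.00, B.y = 0.00 ✓; |JB| = 59.20 ✓; ∠(GB, BJ) = 90.00° ✓; |GB| = 5.300 ✓; bearing(G→P) − bearing(G→B) = 55.00° ✓; |GP| = 5.300 ✓; ∠(GP, PC) = 90.00° ✓; |PC| = 38.40 ✗.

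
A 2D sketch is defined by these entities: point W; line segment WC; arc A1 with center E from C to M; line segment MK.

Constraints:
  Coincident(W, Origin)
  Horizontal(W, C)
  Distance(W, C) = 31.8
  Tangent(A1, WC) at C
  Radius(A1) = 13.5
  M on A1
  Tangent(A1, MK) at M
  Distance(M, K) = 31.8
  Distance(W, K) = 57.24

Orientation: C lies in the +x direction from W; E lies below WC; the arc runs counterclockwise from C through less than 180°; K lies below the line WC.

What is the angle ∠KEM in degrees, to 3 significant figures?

67.0°

W is at the origin; WC is horizontal with |WC| = 31.8 and C on the +x side, so C = (31.8, 0.00). The tangent condition forces EC to be normal to WC, so E = C + (0, -13.5) = (31.8, -13.5). Since EM ⟂ MK (tangency), |EK| = √(13.5² + 31.8²) = 34.5 regardless of where M sits on A1. So K lies on both circle(W, 57.24) and circle(E, 34.5); the below-WC intersection is K = (31.1, -48.0). M is the foot of the tangent from K: M = (19.3, -18.5).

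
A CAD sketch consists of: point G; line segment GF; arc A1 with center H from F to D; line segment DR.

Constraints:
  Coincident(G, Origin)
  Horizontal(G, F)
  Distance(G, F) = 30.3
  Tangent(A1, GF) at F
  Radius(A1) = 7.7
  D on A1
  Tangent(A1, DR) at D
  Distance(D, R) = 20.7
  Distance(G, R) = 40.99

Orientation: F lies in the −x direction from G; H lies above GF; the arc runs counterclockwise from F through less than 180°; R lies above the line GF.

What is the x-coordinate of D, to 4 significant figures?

-22.87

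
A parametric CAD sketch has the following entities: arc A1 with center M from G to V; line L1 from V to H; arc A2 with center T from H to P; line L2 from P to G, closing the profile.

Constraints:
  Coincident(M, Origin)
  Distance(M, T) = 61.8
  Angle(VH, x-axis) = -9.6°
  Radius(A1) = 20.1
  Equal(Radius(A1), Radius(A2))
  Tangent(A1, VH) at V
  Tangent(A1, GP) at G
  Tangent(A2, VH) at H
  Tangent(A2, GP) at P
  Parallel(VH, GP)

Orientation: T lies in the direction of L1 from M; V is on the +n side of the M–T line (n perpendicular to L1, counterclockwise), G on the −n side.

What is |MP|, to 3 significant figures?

65.0

The slot axis is L1's direction at -9.6°, so u = (cos -9.6°, sin -9.6°) = (0.986, -0.167) and n = (−sin -9.6°, cos -9.6°) = (0.167, 0.986). M is at the origin and T lies 61.8 along u from M, so T = 61.8·u = (60.9, -10.3). Tangency of A1 to both parallel lines with radius 20.1 puts V and G at M ± 20.1·n: V = (3.35, 19.8), G = (-3.35, -19.8). Equal radii place H and P the same way about T: H = T + 20.1·n = (64.3, 9.51), P = T − 20.1·n = (57.6, -30.1). Then |MP| = |P − M| = 65.0.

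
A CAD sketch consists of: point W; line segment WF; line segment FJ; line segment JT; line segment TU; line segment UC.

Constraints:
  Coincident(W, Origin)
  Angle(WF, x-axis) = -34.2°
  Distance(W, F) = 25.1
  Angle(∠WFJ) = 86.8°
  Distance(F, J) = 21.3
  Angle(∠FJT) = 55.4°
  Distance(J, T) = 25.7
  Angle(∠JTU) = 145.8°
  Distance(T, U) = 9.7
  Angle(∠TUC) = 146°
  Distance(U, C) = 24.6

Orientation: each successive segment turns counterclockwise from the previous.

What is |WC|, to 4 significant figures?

28.34

W is at the origin; WF runs at -34.2° with length 25.1, so F = (20.76, -14.11). ∠WFJ = 86.8° gives FJ at 59.00° from the x-axis; with |FJ| = 21.3, J = (31.73, 4.149). ∠FJT = 55.4° gives JT at -176.4° from the x-axis; with |JT| = 25.7, T = (6.081, 2.536). ∠JTU = 145.8° gives TU at -142.2° from the x-axis; with |TU| = 9.7, U = (-1.584, -3.410). ∠TUC = 146.0° gives UC at -108.2° from the x-axis; with |UC| = 24.6, C = (-9.267, -26.78). Then |WC| = |C − W| = 28.34.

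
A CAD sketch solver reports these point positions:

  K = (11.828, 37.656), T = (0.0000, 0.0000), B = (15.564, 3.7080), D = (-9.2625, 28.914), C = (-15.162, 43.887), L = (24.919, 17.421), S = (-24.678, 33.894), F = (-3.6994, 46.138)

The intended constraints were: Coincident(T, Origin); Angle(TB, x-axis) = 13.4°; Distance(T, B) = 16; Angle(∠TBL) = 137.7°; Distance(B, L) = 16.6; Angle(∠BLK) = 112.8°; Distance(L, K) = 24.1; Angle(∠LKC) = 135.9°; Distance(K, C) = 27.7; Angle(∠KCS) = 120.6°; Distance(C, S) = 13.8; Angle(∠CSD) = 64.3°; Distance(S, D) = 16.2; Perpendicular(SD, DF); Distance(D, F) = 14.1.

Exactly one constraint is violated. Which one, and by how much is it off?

Distance(D, F) = 14.1 — off by 4.00.

T = (0.00, 0.00) ✓; TB at 13.40° ✓; |TB| = 16.00 ✓; ∠TBL = 137.7° ✓; |BL| = 16.60 ✓; ∠BLK = 112.8° ✓; |LK| = 24.10 ✓; ∠LKC = 135.9° ✓; |KC| = 27.70 ✓; ∠KCS = 120.6° ✓; |CS| = 13.80 ✓; ∠CSD = 64.30° ✓; |SD| = 16.20 ✓; ∠(SD, DF) = 90.00° ✓; |DF| = 18.10 ✗.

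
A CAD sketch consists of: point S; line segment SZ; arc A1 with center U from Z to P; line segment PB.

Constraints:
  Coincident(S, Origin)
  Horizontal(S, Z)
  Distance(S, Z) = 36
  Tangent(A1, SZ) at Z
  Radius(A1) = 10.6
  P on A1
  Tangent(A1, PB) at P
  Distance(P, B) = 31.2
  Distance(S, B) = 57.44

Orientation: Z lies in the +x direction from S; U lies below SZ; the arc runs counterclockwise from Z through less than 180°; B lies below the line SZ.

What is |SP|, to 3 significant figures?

29.9

Checks: |UP| = 10.60 ✓; ∠(UP, PB) = 90.00° ✓; |PB| = 31.20 ✓; |SB| = 57.44 ✓.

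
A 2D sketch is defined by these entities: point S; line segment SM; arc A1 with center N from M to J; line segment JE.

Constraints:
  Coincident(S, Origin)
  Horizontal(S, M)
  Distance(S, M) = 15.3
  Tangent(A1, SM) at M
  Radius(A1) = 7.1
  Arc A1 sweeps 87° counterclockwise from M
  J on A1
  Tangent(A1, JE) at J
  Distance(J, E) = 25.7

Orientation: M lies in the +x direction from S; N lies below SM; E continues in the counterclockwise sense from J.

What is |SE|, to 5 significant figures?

33.113

S is at the origin; S and M share the same y with |SM| = 15.3 and M on the +x side, so M = (15.300, 0.0000). Since A1 is tangent to SM there, NM ⟂ SM, so N = M + (0, -7.1) = (15.300, -7.1000). On A1, M sits at bearing 90° from N; an 87° counterclockwise sweep puts J at bearing 177°, so J = N + 7.1·(cos 177°, sin 177°) = (8.2097, -6.7284). Since A1 is tangent to JE there, NJ ⟂ JE, so JE runs along (−sin 177°, cos 177°); with |JE| = 25.7, E = (6.8647, -32.393). Then |SE| = |E − S| = 33.113.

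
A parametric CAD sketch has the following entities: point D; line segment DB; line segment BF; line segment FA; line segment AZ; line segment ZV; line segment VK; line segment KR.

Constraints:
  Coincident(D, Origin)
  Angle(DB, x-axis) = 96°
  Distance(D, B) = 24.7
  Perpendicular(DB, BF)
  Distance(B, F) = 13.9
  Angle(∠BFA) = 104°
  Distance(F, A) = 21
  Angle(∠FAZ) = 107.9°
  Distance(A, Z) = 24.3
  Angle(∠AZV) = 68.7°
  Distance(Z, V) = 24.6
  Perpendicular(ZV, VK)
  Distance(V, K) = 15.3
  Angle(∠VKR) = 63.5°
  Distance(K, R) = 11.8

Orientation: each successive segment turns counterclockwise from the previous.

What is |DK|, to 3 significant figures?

20.5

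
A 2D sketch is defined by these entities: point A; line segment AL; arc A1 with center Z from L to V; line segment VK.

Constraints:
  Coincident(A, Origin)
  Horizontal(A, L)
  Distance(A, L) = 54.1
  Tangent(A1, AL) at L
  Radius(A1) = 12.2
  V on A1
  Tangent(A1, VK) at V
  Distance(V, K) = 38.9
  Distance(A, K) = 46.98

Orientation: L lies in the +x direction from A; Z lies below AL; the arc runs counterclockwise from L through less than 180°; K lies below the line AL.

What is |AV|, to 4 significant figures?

43.91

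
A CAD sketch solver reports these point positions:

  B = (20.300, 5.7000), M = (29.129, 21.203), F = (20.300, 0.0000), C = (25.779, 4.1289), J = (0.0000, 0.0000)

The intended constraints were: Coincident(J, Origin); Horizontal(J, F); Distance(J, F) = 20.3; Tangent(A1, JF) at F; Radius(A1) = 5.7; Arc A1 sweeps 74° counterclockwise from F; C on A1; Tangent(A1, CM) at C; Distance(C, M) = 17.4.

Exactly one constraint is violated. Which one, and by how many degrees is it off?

Tangent(A1, CM) at C — off by 4.90°.

J = (0.00, 0.00) ✓; J.y = 0.00, F.y = 0.00 ✓; |JF| = 20.30 ✓; ∠(BF, FJ) = 90.00° ✓; |BF| = 5.700 ✓; bearing(B→C) − bearing(B→F) = 74.00° ✓; |BC| = 5.700 ✓; ∠(BC, CM) = 85.10° ✗; |CM| = 17.40 ✓.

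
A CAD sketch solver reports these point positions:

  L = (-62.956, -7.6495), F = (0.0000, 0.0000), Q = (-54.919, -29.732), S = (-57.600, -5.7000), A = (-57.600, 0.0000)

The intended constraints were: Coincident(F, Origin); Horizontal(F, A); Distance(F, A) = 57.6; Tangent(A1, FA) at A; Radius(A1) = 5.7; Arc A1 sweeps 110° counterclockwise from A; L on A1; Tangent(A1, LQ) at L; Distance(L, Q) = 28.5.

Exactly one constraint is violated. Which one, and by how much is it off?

Distance(L, Q) = 28.5 — off by 5.00.

F = (0.00, 0.00) ✓; F.y = 0.00, A.y = 0.00 ✓; |FA| = 57.60 ✓; ∠(SA, AF) = 90.00° ✓; |SA| = 5.700 ✓; bearing(S→L) − bearing(S→A) = 110.0° ✓; |SL| = 5.700 ✓; ∠(SL, LQ) = 90.00° ✓; |LQ| = 23.50 ✗.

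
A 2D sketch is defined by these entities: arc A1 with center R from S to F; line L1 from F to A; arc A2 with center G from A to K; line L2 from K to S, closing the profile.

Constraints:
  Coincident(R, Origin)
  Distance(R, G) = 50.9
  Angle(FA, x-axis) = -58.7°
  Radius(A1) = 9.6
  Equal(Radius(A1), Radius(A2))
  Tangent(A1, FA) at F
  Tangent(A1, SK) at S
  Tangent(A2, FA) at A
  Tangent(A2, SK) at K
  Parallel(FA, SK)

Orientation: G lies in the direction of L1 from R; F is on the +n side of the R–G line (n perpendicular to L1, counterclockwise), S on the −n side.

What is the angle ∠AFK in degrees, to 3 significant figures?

20.7°

The slot axis is L1's direction at -58.7°, so u = (cos -58.7°, sin -58.7°) = (0.520, -0.854) and n = (−sin -58.7°, cos -58.7°) = (0.854, 0.520). R is at the origin and G lies 50.9 along u from R, so G = 50.9·u = (26.4, -43.5). Tangency of A1 to both parallel lines with radius 9.6 puts F and S at R ± 9.6·n: F = (8.20, 4.99), S = (-8.20, -4.99). Equal radii place A and K the same way about G: A = G + 9.6·n = (34.6, -38.5), K = G − 9.6·n = (18.2, -48.5). Then cos ∠AFK = FA·FK / (|FA||FK|), giving 20.7°.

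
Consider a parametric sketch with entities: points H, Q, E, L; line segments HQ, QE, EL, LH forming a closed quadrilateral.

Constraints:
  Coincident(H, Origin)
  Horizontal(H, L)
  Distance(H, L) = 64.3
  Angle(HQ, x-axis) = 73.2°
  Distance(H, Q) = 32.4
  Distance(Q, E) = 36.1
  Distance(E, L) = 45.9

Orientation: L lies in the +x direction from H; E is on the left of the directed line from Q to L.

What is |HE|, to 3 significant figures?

60.3

H is at the origin; H and L share the same y with |HL| = 64.3 and L in +x, so L = (64.3, 0). HQ runs at 73.2° with |HQ| = 32.4, so Q = (9.36, 31.0). E is determined by |QE| = 36.1 and |EL| = 45.9 together: it lies at the intersection of circle(Q, 36.1) and circle(L, 45.9). With |QL| = 63.1, the foot of the radical line on QL is 25.2 from Q and the perpendicular offset is √(36.1² − 25.2²) = 25.9. Taking the left-of-QL solution: E = (44.0, 41.2).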